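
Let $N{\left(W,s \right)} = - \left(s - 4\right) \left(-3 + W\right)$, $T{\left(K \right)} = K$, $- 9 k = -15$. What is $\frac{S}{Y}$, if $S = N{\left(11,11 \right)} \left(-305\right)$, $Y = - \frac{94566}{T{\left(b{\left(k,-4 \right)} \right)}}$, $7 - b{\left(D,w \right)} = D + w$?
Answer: $- \frac{239120}{141849} \approx -1.6857$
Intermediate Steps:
$k = \frac{5}{3}$ ($k = \left(- \frac{1}{9}\right) \left(-15\right) = \frac{5}{3} \approx 1.6667$)
$b{\left(D,w \right)} = 7 - D - w$ ($b{\left(D,w \right)} = 7 - \left(D + w\right) = 7 - D - w$)
$N{\left(W,s \right)} = - \left(-4 + s\right) \left(-3 + W\right)$
$Y = - \frac{141849}{14}$ ($Y = - \frac{94566}{7 - \frac{5}{3} - -4} = - \frac{94566}{7 - \frac{5}{3} + 4} = - \frac{94566}{\frac{28}{3}} = \left(-94566\right) \frac{3}{28} = - \frac{141849}{14} \approx -10132.0$)
$S = 17080$ ($S = \left(-12 + 3 \cdot 11 + 4 \cdot 11 - 11 \cdot 11\right) \left(-305\right) = \left(-12 + 33 + 44 - 121\right) \left(-305\right) = \left(-56\right) \left(-305\right) = 17080$)
$\frac{S}{Y} = \frac{17080}{- \frac{141849}{14}} = 17080 \left(- \frac{14}{141849}\right) = - \frac{239120}{141849}$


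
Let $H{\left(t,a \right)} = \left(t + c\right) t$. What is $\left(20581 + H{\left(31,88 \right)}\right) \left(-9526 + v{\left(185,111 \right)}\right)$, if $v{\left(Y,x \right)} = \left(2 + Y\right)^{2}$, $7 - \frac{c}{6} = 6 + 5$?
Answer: $529163514$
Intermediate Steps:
$c = -24$ ($c = 42 - 6 \left(6 + 5\right) = 42 - 66 = -24$)
$H{\left(t,a \right)} = t \left(-24 + t\right)$ ($H{\left(t,a \right)} = \left(t - 24\right) t = \left(-24 + t\right) t = t \left(-24 + t\right)$)
$\left(20581 + H{\left(31,88 \right)}\right) \left(-9526 + v{\left(185,111 \right)}\right) = \left(20581 + 31 \left(-24 + 31\right)\right) \left(-9526 + \left(2 + 185\right)^{2}\right) = \left(20581 + 31 \cdot 7\right) \left(-9526 + 187^{2}\right) = \left(20581 + 217\right) \left(-9526 + 34969\right) = 20798 \cdot 25443 = 529163514$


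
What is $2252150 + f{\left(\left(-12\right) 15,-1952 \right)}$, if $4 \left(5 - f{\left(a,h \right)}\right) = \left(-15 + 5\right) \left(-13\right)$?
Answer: $\frac{4504245}{2} \approx 2.2521 \cdot 10^{6}$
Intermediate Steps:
$f{\left(a,h \right)} = - \frac{55}{2}$ ($f{\left(a,h \right)} = 5 - \frac{\left(-15 + 5\right) \left(-13\right)}{4} = 5 - \frac{\left(-10\right) \left(-13\right)}{4} = 5 - \frac{65}{2} = - \frac{55}{2}$)
$2252150 + f{\left(\left(-12\right) 15,-1952 \right)} = 2252150 - \frac{55}{2} = \frac{4504245}{2}$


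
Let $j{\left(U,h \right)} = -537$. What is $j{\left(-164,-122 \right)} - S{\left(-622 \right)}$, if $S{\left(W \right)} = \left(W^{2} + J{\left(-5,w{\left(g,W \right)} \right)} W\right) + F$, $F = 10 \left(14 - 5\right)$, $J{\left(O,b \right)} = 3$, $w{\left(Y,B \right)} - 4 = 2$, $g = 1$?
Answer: $-385645$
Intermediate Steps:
$w{\left(Y,B \right)} = 6$ ($w{\left(Y,B \right)} = 4 + 2 = 6$)
$F = 90$ ($F = 10 \cdot 9 = 90$)
$S{\left(W \right)} = 90 + W^{2} + 3 W$ ($S{\left(W \right)} = \left(W^{2} + 3 W\right) + 90 = 90 + W^{2} + 3 W$)
$j{\left(-164,-122 \right)} - S{\left(-622 \right)} = -537 - \left(90 + \left(-622\right)^{2} + 3 \left(-622\right)\right) = -537 - \left(90 + 386884 - 1866\right) = -537 - 385108 = -385645$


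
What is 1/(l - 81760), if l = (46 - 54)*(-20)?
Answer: -1/81600 ≈ -1.2255e-5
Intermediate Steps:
l = 160 (l = -8*(-20) = 160)
1/(l - 81760) = 1/(160 - 81760) = 1/(-81600) = -1/81600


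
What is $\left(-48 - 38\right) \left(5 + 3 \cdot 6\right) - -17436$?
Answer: $15458$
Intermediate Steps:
$\left(-48 - 38\right) \left(5 + 3 \cdot 6\right) - -17436 = - 86 \left(5 + 18\right) + 17436 = \left(-86\right) 23 + 17436 = -1978 + 17436 = 15458$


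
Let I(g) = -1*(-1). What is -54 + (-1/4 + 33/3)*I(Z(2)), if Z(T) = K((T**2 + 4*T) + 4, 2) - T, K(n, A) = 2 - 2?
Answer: -173/4 ≈ -43.250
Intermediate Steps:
K(n, A) = 0
Z(T) = -T (Z(T) = 0 - T = -T)
I(g) = 1
-54 + (-1/4 + 33/3)*I(Z(2)) = -54 + (-1/4 + 33/3)*1 = -54 + (-1*1/4 + 33*(1/3))*1 = -54 + (-1/4 + 11)*1 = -54 + (43/4)*1 = -54 + 43/4 = -173/4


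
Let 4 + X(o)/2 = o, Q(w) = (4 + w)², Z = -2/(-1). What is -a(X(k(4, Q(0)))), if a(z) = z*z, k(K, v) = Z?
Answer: -16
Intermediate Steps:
Z = 2 (Z = -2*(-1) = 2)
k(K, v) = 2
X(o) = -8 + 2*o
a(z) = z²
-a(X(k(4, Q(0)))) = -(-8 + 2*2)² = -(-8 + 4)² = -1*(-4)² = -1*16 = -16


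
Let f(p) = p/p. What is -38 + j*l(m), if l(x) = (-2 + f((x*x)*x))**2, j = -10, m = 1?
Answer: -48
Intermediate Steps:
f(p) = 1
l(x) = 1 (l(x) = (-2 + 1)**2 = (-1)**2 = 1)
-38 + j*l(m) = -38 - 10*1 = -38 - 10 = -48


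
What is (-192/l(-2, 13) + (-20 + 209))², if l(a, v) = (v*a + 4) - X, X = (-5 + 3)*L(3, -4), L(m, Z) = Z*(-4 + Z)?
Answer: 1666681/49 ≈ 34014.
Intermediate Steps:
X = -64 (X = (-5 + 3)*(-4*(-4 - 4)) = -(-8)*(-8) = -2*32 = -64)
l(a, v) = 68 + a*v (l(a, v) = (v*a + 4) - 1*(-64) = (a*v + 4) + 64 = (4 + a*v) + 64 = 68 + a*v)
(-192/l(-2, 13) + (-20 + 209))² = (-192/(68 - 2*13) + (-20 + 209))² = (-192/(68 - 26) + 189)² = (-192/42 + 189)² = (-192*1/42 + 189)² = (-32/7 + 189)² = (1291/7)² = 1666681/49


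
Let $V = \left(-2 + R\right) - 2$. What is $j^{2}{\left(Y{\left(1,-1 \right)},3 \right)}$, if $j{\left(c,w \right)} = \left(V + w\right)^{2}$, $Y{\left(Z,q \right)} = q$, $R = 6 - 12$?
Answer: $2401$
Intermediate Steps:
$R = -6$ ($R = 6 - 12 = -6$)
$V = -10$ ($V = \left(-2 - 6\right) - 2 = -8 - 2 = -10$)
$j{\left(c,w \right)} = \left(-10 + w\right)^{2}$
$j^{2}{\left(Y{\left(1,-1 \right)},3 \right)} = \left(\left(-10 + 3\right)^{2}\right)^{2} = \left(\left(-7\right)^{2}\right)^{2} = 49^{2} = 2401$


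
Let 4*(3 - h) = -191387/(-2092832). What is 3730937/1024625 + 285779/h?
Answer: 50027639624691661/521149305125 ≈ 95995.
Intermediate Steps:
h = 3560371/1195904 (h = 3 - (-191387)/(4*(-2092832)) = 3 - (-191387)*(-1)/(4*2092832) = 3 - ¼*27341/298976 = 3 - 27341/1195904 = 3560371/1195904 ≈ 2.9771)
3730937/1024625 + 285779/h = 3730937/1024625 + 285779/(3560371/1195904) = 3730937*(1/1024625) + 285779*(1195904/3560371) = 532991/146375 + 341764249216/3560371 = 50027639624691661/521149305125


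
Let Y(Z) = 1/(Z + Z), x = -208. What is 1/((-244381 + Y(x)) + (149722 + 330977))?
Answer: 416/98308287 ≈ 4.2316e-6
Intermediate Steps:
Y(Z) = 1/(2*Z)
1/((-244381 + Y(x)) + (149722 + 330977)) = 1/((-244381 + (½)/(-208)) + (149722 + 330977)) = 1/((-244381 + (½)*(-1/208)) + 480699) = 1/((-244381 - 1/416) + 480699) = 1/(-101662497/416 + 480699) = 1/(98308287/416) = 416/98308287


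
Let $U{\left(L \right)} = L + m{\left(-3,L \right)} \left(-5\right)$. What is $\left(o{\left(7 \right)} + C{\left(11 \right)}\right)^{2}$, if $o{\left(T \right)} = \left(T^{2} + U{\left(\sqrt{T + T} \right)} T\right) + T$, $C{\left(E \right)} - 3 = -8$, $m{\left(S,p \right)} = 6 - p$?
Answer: $49977 - 13356 \sqrt{14} \approx 3.4239$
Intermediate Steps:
$U{\left(L \right)} = -30 + 6 L$ ($U{\left(L \right)} = L + \left(6 - L\right) \left(-5\right) = L + \left(-30 + 5 L\right) = -30 + 6 L$)
$C{\left(E \right)} = -5$ ($C{\left(E \right)} = 3 - 8 = -5$)
$o{\left(T \right)} = T + T^{2} + T \left(-30 + 6 \sqrt{2} \sqrt{T}\right)$ ($o{\left(T \right)} = \left(T^{2} + \left(-30 + 6 \sqrt{T + T}\right) T\right) + T = \left(T^{2} + \left(-30 + 6 \sqrt{2 T}\right) T\right) + T = \left(T^{2} + \left(-30 + 6 \sqrt{2} \sqrt{T}\right) T\right) + T = \left(T^{2} + T \left(-30 + 6 \sqrt{2} \sqrt{T}\right)\right) + T = T + T^{2} + T \left(-30 + 6 \sqrt{2} \sqrt{T}\right)$)
$\left(o{\left(7 \right)} + C{\left(11 \right)}\right)^{2} = \left(7 \left(-29 + 7 + 6 \sqrt{2} \sqrt{7}\right) - 5\right)^{2} = \left(7 \left(-29 + 7 + 6 \sqrt{14}\right) - 5\right)^{2} = \left(7 \left(-22 + 6 \sqrt{14}\right) - 5\right)^{2} = \left(\left(-154 + 42 \sqrt{14}\right) - 5\right)^{2} = \left(-159 + 42 \sqrt{14}\right)^{2}$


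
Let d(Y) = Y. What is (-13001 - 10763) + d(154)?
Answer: -23610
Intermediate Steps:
(-13001 - 10763) + d(154) = (-13001 - 10763) + 154 = -23764 + 154 = -23610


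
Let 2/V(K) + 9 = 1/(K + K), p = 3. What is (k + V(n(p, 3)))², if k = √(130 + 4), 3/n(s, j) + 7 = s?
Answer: 112730/841 - 12*√134/29 ≈ 129.25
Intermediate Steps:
n(s, j) = 3/(-7 + s)
V(K) = 2/(-9 + 1/(2*K)) (V(K) = 2/(-9 + 1/(K + K)) = 2/(-9 + 1/(2*K)))
k = √134 ≈ 11.576
(k + V(n(p, 3)))² = (√134 - 4*3/(-7 + 3)/(-1 + 18*(3/(-7 + 3))))² = (√134 - 4*3/(-4)/(-1 + 18*(3/(-4))))² = (√134 - 4*3*(-¼)/(-1 + 18*(3*(-¼))))² = (√134 - 4*(-¾)/(-1 + 18*(-¾)))² = (√134 - 4*(-¾)/(-1 - 27/2))² = (√134 - 4*(-¾)/(-29/2))² = (√134 - 4*(-¾)*(-2/29))² = (√134 - 6/29)² = (-6/29 + √134)²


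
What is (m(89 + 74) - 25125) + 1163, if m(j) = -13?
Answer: -23975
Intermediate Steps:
(m(89 + 74) - 25125) + 1163 = (-13 - 25125) + 1163 = -25138 + 1163 = -23975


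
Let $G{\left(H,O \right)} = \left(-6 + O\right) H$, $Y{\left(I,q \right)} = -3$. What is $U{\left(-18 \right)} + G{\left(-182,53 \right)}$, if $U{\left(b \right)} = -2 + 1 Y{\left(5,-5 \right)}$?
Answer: $-8559$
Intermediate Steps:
$G{\left(H,O \right)} = H \left(-6 + O\right)$
$U{\left(b \right)} = -5$ ($U{\left(b \right)} = -2 + 1 \left(-3\right) = -2 - 3 = -5$)
$U{\left(-18 \right)} + G{\left(-182,53 \right)} = -5 - 182 \left(-6 + 53\right) = -5 - 8554 = -8559$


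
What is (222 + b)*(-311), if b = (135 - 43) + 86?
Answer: -124400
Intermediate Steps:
b = 178 (b = 92 + 86 = 178)
(222 + b)*(-311) = (222 + 178)*(-311) = 400*(-311) = -124400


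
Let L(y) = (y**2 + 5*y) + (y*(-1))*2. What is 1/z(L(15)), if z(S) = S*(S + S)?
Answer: 1/145800 ≈ 6.8587e-6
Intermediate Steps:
L(y) = y**2 + 3*y (L(y) = (y**2 + 5*y) - y*2 = (y**2 + 5*y) - 2*y = y**2 + 3*y)
z(S) = 2*S**2 (z(S) = S*(2*S) = 2*S**2)
1/z(L(15)) = 1/(2*(15*(3 + 15))**2) = 1/(2*(15*18)**2) = 1/(2*270**2) = 1/(2*72900) = 1/145800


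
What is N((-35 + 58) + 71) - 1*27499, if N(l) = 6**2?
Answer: -27463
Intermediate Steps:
N(l) = 36
N((-35 + 58) + 71) - 1*27499 = 36 - 1*27499 = 36 - 27499 = -27463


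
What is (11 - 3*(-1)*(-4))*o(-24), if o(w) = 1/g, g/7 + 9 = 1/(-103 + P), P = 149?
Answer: 46/2891 ≈ 0.015911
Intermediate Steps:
g = -2891/46 (g = -63 + 7/(-103 + 149) = -63 + 7/46 = -2891/46 ≈ -62.848)
o(w) = -46/2891 (o(w) = 1/(-2891/46) = -46/2891)
(11 - 3*(-1)*(-4))*o(-24) = (11 - 3*(-1)*(-4))*(-46/2891) = (11 + 3*(-4))*(-46/2891) = (11 - 12)*(-46/2891) = -1*(-46/2891) = 46/2891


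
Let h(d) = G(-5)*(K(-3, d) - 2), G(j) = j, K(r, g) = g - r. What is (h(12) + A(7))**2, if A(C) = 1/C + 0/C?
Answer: 206116/49 ≈ 4206.4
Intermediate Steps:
h(d) = -5 - 5*d (h(d) = -5*((d - 1*(-3)) - 2) = -5*((d + 3) - 2) = -5*((3 + d) - 2) = -5*(1 + d) = -5 - 5*d)
A(C) = 1/C (A(C) = 1/C + 0 = 1/C)
(h(12) + A(7))**2 = ((-5 - 5*12) + 1/7)**2 = ((-5 - 60) + 1/7)**2 = (-65 + 1/7)**2 = (-454/7)**2 = 206116/49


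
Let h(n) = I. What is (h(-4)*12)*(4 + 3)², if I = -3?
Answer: -1764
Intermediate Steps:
h(n) = -3
(h(-4)*12)*(4 + 3)² = (-3*12)*(4 + 3)² = -36*7² = -36*49 = -1764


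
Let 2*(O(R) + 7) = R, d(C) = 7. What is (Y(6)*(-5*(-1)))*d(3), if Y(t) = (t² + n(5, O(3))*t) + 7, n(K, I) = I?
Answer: 350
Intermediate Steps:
O(R) = -7 + R/2
Y(t) = 7 + t² - 11*t/2 (Y(t) = (t² + (-7 + (½)*3)*t) + 7 = (t² + (-7 + 3/2)*t) + 7 = (t² - 11*t/2) + 7 = 7 + t² - 11*t/2)
(Y(6)*(-5*(-1)))*d(3) = ((7 + 6² - 11/2*6)*(-5*(-1)))*7 = ((7 + 36 - 33)*5)*7 = (10*5)*7 = 50*7 = 350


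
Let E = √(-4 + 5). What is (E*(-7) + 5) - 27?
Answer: -29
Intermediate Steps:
E = 1 (E = √1 = 1)
(E*(-7) + 5) - 27 = (1*(-7) + 5) - 27 = (-7 + 5) - 27 = -2 - 27 = -29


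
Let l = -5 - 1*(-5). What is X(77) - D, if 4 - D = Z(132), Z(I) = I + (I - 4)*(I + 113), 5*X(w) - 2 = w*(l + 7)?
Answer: 157981/5 ≈ 31596.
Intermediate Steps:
l = 0 (l = -5 + 5 = 0)
X(w) = 2/5 + 7*w/5 (X(w) = 2/5 + (w*(0 + 7))/5 = 2/5 + (w*7)/5 = 2/5 + (7*w)/5 = 2/5 + 7*w/5)
Z(I) = I + (-4 + I)*(113 + I)
D = -31488 (D = 4 - (-452 + 132**2 + 110*132) = 4 - (-452 + 17424 + 14520) = 4 - 1*31492 = 4 - 31492 = -31488)
X(77) - D = (2/5 + (7/5)*77) - 1*(-31488) = (2/5 + 539/5) + 31488 = 541/5 + 31488 = 157981/5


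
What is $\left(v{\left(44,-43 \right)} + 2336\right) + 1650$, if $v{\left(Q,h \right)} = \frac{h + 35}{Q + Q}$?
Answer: $\frac{43845}{11} \approx 3985.9$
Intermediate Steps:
$v{\left(Q,h \right)} = \frac{35 + h}{2 Q}$
$\left(v{\left(44,-43 \right)} + 2336\right) + 1650 = \left(\frac{35 - 43}{2 \cdot 44} + 2336\right) + 1650 = \left(\frac{1}{2} \cdot \frac{1}{44} \left(-8\right) + 2336\right) + 1650 = \left(- \frac{1}{11} + 2336\right) + 1650 = \frac{25695}{11} + 1650 = \frac{43845}{11}$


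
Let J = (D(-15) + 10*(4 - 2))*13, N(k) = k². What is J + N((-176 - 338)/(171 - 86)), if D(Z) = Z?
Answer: 733821/7225 ≈ 101.57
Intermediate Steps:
J = 65 (J = (-15 + 10*(4 - 2))*13 = (-15 + 10*2)*13 = (-15 + 20)*13 = 5*13 = 65)
J + N((-176 - 338)/(171 - 86)) = 65 + ((-176 - 338)/(171 - 86))² = 65 + (-514/85)² = 65 + 264196/7225 = 733821/7225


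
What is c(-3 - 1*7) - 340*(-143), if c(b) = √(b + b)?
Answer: 48620 + 2*I*√5 ≈ 48620.0 + 4.4721*I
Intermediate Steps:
c(b) = √2*√b (c(b) = √(2*b) = √2*√b)
c(-3 - 1*7) - 340*(-143) = √2*√(-3 - 1*7) - 340*(-143) = √2*√(-3 - 7) + 48620 = √2*√(-10) + 48620 = √2*(I*√10) + 48620 = 2*I*√5 + 48620 = 48620 + 2*I*√5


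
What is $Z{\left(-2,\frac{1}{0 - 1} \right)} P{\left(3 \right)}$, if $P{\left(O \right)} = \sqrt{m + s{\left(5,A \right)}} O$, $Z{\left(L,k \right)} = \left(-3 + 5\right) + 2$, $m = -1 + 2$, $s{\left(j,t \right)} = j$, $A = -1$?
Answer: $12 \sqrt{6} \approx 29.394$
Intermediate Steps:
$m = 1$
$Z{\left(L,k \right)} = 4$ ($Z{\left(L,k \right)} = 2 + 2 = 4$)
$P{\left(O \right)} = O \sqrt{6}$ ($P{\left(O \right)} = \sqrt{1 + 5} O = \sqrt{6} O = O \sqrt{6}$)
$Z{\left(-2,\frac{1}{0 - 1} \right)} P{\left(3 \right)} = 4 \cdot 3 \sqrt{6} = 12 \sqrt{6}$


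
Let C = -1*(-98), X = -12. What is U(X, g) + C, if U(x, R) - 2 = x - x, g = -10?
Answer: 100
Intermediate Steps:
U(x, R) = 2 (U(x, R) = 2 + (x - x) = 2 + 0 = 2)
C = 98
U(X, g) + C = 2 + 98 = 100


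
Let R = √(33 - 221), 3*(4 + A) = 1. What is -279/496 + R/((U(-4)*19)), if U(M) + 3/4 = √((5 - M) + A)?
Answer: -9/16 + 72*I*√47/4351 + 128*I*√141/4351 ≈ -0.5625 + 0.46277*I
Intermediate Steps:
A = -11/3 (A = -4 + (⅓)*1 = -4 + ⅓ = -11/3 ≈ -3.6667)
U(M) = -¾ + √(4/3 - M) (U(M) = -¾ + √((5 - M) - 11/3) = -¾ + √(4/3 - M))
R = 2*I*√47 (R = √(-188) = 2*I*√47 ≈ 13.711*I)
-279/496 + R/((U(-4)*19)) = -279/496 + (2*I*√47)/(((-¾ + √(12 - 9*(-4))/3)*19)) = -279*1/496 + (2*I*√47)/(((-¾ + √(12 + 36)/3)*19)) = -9/16 + (2*I*√47)/(((-¾ + √48/3)*19)) = -9/16 + (2*I*√47)/(((-¾ + (4*√3)/3)*19)) = -9/16 + (2*I*√47)/(((-¾ + 4*√3/3)*19)) = -9/16 + (2*I*√47)/(-57/4 + 76*√3/3) = -9/16 + 2*I*√47/(-57/4 + 76*√3/3)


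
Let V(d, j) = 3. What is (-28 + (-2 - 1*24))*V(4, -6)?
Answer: -162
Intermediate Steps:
(-28 + (-2 - 1*24))*V(4, -6) = (-28 + (-2 - 1*24))*3 = (-28 + (-2 - 24))*3 = (-28 - 26)*3 = -54*3 = -162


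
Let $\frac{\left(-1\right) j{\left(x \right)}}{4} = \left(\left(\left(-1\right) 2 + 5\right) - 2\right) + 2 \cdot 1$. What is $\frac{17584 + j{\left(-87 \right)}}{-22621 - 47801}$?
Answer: $- \frac{8786}{35211} \approx -0.24952$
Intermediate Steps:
$j{\left(x \right)} = -12$ ($j{\left(x \right)} = - 4 \left(\left(\left(\left(-1\right) 2 + 5\right) - 2\right) + 2 \cdot 1\right) = - 4 \left(\left(\left(-2 + 5\right) - 2\right) + 2\right) = - 4 \left(\left(3 - 2\right) + 2\right) = - 4 \left(1 + 2\right) = \left(-4\right) 3 = -12$)
$\frac{17584 + j{\left(-87 \right)}}{-22621 - 47801} = \frac{17584 - 12}{-22621 - 47801} = \frac{17572}{-70422} = 17572 \left(- \frac{1}{70422}\right) = - \frac{8786}{35211}$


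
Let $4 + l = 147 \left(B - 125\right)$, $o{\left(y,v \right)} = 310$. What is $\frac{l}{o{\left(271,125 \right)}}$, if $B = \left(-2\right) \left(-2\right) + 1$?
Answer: $- \frac{8822}{155} \approx -56.916$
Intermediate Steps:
$B = 5$ ($B = 4 + 1 = 5$)
$l = -17644$ ($l = -4 + 147 \left(5 - 125\right) = -4 + 147 \left(-120\right) = -4 - 17640 = -17644$)
$\frac{l}{o{\left(271,125 \right)}} = - \frac{17644}{310} = \left(-17644\right) \frac{1}{310} = - \frac{8822}{155}$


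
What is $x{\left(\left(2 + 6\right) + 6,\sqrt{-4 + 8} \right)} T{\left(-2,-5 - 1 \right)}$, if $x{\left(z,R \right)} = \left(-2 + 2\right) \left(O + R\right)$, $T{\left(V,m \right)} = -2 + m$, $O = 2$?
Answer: $0$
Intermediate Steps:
$x{\left(z,R \right)} = 0$ ($x{\left(z,R \right)} = \left(-2 + 2\right) \left(2 + R\right) = 0 \left(2 + R\right) = 0$)
$x{\left(\left(2 + 6\right) + 6,\sqrt{-4 + 8} \right)} T{\left(-2,-5 - 1 \right)} = 0 \left(-2 - 6\right) = 0 \left(-8\right) = 0$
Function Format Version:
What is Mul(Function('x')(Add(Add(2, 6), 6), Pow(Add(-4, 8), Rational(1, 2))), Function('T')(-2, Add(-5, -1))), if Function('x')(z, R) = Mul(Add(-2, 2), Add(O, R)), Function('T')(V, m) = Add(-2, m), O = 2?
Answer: 0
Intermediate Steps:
Function('x')(z, R) = 0 (Function('x')(z, R) = Mul(Add(-2, 2), Add(2, R)) = Mul(0, Add(2, R)) = 0)
Mul(Function('x')(Add(Add(2, 6), 6), Pow(Add(-4, 8), Rational(1, 2))), Function('T')(-2, Add(-5, -1))) = Mul(0, Add(-2, Add(-5, -1))) = Mul(0, Add(-2, -6)) = Mul(0, -8) = 0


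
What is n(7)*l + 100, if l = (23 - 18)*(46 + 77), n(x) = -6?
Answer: -3590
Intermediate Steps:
l = 615 (l = 5*123 = 615)
n(7)*l + 100 = -6*615 + 100 = -3690 + 100 = -3590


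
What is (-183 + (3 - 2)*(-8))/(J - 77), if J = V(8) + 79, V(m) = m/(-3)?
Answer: 573/2 ≈ 286.50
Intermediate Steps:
V(m) = -m/3 (V(m) = m*(-⅓) = -m/3)
J = 229/3 (J = -⅓*8 + 79 = -8/3 + 79 = 229/3 ≈ 76.333)
(-183 + (3 - 2)*(-8))/(J - 77) = (-183 + (3 - 2)*(-8))/(229/3 - 77) = (-183 + 1*(-8))/(-⅔) = -3*(-183 - 8)/2 = -3/2*(-191) = 573/2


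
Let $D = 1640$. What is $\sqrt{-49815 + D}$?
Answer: $5 i \sqrt{1927} \approx 219.49 i$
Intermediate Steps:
$\sqrt{-49815 + D} = \sqrt{-49815 + 1640} = \sqrt{-48175} = 5 i \sqrt{1927}$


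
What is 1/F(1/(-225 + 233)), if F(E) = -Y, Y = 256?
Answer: -1/256 ≈ -0.0039063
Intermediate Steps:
F(E) = -256 (F(E) = -1*256 = -256)
1/F(1/(-225 + 233)) = 1/(-256) = -1/256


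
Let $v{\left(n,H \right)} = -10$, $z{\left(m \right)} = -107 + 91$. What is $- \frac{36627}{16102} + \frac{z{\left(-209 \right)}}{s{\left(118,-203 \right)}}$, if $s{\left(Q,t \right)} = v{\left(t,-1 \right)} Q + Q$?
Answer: $- \frac{19320121}{8550162} \approx -2.2596$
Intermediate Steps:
$z{\left(m \right)} = -16$
$s{\left(Q,t \right)} = - 9 Q$ ($s{\left(Q,t \right)} = - 10 Q + Q = - 9 Q$)
$- \frac{36627}{16102} + \frac{z{\left(-209 \right)}}{s{\left(118,-203 \right)}} = - \frac{36627}{16102} - \frac{16}{\left(-9\right) 118} = \left(-36627\right) \frac{1}{16102} - \frac{16}{-1062} = - \frac{36627}{16102} - - \frac{8}{531} = - \frac{36627}{16102} + \frac{8}{531} = - \frac{19320121}{8550162}$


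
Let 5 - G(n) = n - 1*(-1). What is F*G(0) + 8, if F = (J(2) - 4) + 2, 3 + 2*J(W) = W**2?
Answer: 2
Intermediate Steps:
J(W) = -3/2 + W**2/2
G(n) = 4 - n (G(n) = 5 - (n - 1*(-1)) = 5 - (n + 1) = 5 - (1 + n) = 5 + (-1 - n) = 4 - n)
F = -3/2 (F = ((-3/2 + (1/2)*2**2) - 4) + 2 = ((-3/2 + (1/2)*4) - 4) + 2 = ((-3/2 + 2) - 4) + 2 = (1/2 - 4) + 2 = -7/2 + 2 = -3/2 ≈ -1.5000)
F*G(0) + 8 = -3*(4 - 1*0)/2 + 8 = -3*(4 + 0)/2 + 8 = -3/2*4 + 8 = -6 + 8 = 2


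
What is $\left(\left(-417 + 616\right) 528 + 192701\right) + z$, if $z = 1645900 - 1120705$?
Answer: $822968$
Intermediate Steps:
$z = 525195$ ($z = 1645900 - 1120705 = 525195$)
$\left(\left(-417 + 616\right) 528 + 192701\right) + z = \left(\left(-417 + 616\right) 528 + 192701\right) + 525195 = \left(199 \cdot 528 + 192701\right) + 525195 = \left(105072 + 192701\right) + 525195 = 297773 + 525195 = 822968$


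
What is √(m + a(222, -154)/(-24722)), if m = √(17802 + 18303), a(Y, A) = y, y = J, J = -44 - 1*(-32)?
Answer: √(74166 + 152794321*√36105)/12361 ≈ 13.785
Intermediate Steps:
J = -12 (J = -44 + 32 = -12)
y = -12
a(Y, A) = -12
m = √36105 ≈ 190.01
√(m + a(222, -154)/(-24722)) = √(√36105 - 12/(-24722)) = √(√36105 - 12*(-1/24722)) = √(√36105 + 6/12361) = √(6/12361 + √36105)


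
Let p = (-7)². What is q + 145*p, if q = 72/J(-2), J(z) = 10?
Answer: 35561/5 ≈ 7112.2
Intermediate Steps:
p = 49
q = 36/5 (q = 72/10 = 72*(⅒) = 36/5 ≈ 7.2000)
q + 145*p = 36/5 + 145*49 = 36/5 + 7105 = 35561/5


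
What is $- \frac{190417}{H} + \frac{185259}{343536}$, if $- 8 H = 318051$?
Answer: $\frac{194080855435}{36420656112} \approx 5.3289$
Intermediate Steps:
$H = - \frac{318051}{8}$ ($H = \left(- \frac{1}{8}\right) 318051 = - \frac{318051}{8} \approx -39756.0$)
$- \frac{190417}{H} + \frac{185259}{343536} = - \frac{190417}{- \frac{318051}{8}} + \frac{185259}{343536} = \left(-190417\right) \left(- \frac{8}{318051}\right) + 185259 \cdot \frac{1}{343536} = \frac{1523336}{318051} + \frac{61753}{114512} = \frac{194080855435}{36420656112}$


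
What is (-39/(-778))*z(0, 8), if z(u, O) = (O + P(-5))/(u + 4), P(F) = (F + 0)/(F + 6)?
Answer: 117/3112 ≈ 0.037596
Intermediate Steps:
P(F) = F/(6 + F)
z(u, O) = (-5 + O)/(4 + u) (z(u, O) = (O - 5/(6 - 5))/(u + 4) = (O - 5/1)/(4 + u) = (O - 5*1)/(4 + u) = (O - 5)/(4 + u) = (-5 + O)/(4 + u))
(-39/(-778))*z(0, 8) = (-39/(-778))*((-5 + 8)/(4 + 0)) = (-39*(-1/778))*(3/4) = 39*((1/4)*3)/778 = (39/778)*(3/4) = 117/3112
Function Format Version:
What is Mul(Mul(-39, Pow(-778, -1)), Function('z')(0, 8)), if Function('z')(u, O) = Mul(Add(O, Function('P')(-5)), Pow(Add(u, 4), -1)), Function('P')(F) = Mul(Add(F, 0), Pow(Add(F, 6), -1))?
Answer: Rational(117, 3112) ≈ 0.037596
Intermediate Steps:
Function('P')(F) = Mul(F, Pow(Add(6, F), -1))
Function('z')(u, O) = Mul(Pow(Add(4, u), -1), Add(-5, O)) (Function('z')(u, O) = Mul(Add(O, Mul(-5, Pow(Add(6, -5), -1))), Pow(Add(u, 4), -1)) = Mul(Add(O, Mul(-5, Pow(1, -1))), Pow(Add(4, u), -1)) = Mul(Add(O, Mul(-5, 1)), Pow(Add(4, u), -1)) = Mul(Add(O, -5), Pow(Add(4, u), -1)) = Mul(Add(-5, O), Pow(Add(4, u), -1)) = Mul(Pow(Add(4, u), -1), Add(-5, O)))
Mul(Mul(-39, Pow(-778, -1)), Function('z')(0, 8)) = Mul(Mul(-39, Pow(-778, -1)), Mul(Pow(Add(4, 0), -1), Add(-5, 8))) = Mul(Mul(-39, Rational(-1, 778)), Mul(Pow(4, -1), 3)) = Mul(Rational(39, 778), Mul(Rational(1, 4), 3)) = Mul(Rational(39, 778), Rational(3, 4)) = Rational(117, 3112)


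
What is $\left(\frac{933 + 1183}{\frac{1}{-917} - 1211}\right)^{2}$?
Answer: $\frac{235315218649}{77073974884} \approx 3.0531$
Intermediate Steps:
$\left(\frac{933 + 1183}{\frac{1}{-917} - 1211}\right)^{2} = \left(\frac{2116}{- \frac{1}{917} - 1211}\right)^{2} = \left(\frac{2116}{- \frac{1110488}{917}}\right)^{2} = \left(2116 \left(- \frac{917}{1110488}\right)\right)^{2} = \left(- \frac{485093}{277622}\right)^{2} = \frac{235315218649}{77073974884}$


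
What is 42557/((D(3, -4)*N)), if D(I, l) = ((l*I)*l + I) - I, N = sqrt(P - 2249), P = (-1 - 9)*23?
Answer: -42557*I*sqrt(2479)/118992 ≈ -17.807*I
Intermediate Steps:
P = -230 (P = -10*23 = -230)
N = I*sqrt(2479) (N = sqrt(-230 - 2249) = sqrt(-2479) = I*sqrt(2479) ≈ 49.79*I)
D(I, l) = I*l**2 (D(I, l) = ((I*l)*l + I) - I = (I*l**2 + I) - I = (I + I*l**2) - I = I*l**2)
42557/((D(3, -4)*N)) = 42557/(((3*(-4)**2)*(I*sqrt(2479)))) = 42557/(((3*16)*(I*sqrt(2479)))) = 42557/((48*(I*sqrt(2479)))) = 42557/((48*I*sqrt(2479))) = 42557*(-I*sqrt(2479)/118992) = -42557*I*sqrt(2479)/118992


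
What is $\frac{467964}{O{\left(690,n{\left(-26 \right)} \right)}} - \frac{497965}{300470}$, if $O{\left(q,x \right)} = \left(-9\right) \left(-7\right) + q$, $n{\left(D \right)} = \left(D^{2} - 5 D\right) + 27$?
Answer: $\frac{9348945029}{15083594} \approx 619.81$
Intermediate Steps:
$n{\left(D \right)} = 27 + D^{2} - 5 D$
$O{\left(q,x \right)} = 63 + q$
$\frac{467964}{O{\left(690,n{\left(-26 \right)} \right)}} - \frac{497965}{300470} = \frac{467964}{63 + 690} - \frac{497965}{300470} = \frac{467964}{753} - \frac{99593}{60094} = 467964 \cdot \frac{1}{753} - \frac{99593}{60094} = \frac{155988}{251} - \frac{99593}{60094} = \frac{9348945029}{15083594}$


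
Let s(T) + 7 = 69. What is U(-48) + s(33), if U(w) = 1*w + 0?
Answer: 14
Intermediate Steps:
U(w) = w (U(w) = w + 0 = w)
s(T) = 62 (s(T) = -7 + 69 = 62)
U(-48) + s(33) = -48 + 62 = 14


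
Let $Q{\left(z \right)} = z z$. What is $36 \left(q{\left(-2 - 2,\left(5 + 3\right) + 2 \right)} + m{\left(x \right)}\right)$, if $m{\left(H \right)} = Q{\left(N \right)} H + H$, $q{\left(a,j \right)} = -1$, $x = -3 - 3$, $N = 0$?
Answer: $-252$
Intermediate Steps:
$x = -6$ ($x = -3 - 3 = -6$)
$Q{\left(z \right)} = z^{2}$
$m{\left(H \right)} = H$ ($m{\left(H \right)} = 0^{2} H + H = 0 H + H = 0 + H = H$)
$36 \left(q{\left(-2 - 2,\left(5 + 3\right) + 2 \right)} + m{\left(x \right)}\right) = 36 \left(-1 - 6\right) = 36 \left(-7\right) = -252$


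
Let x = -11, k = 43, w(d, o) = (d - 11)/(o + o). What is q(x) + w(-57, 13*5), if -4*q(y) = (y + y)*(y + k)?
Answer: 11406/65 ≈ 175.48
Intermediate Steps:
w(d, o) = (-11 + d)/(2*o) (w(d, o) = (-11 + d)/((2*o)) = (-11 + d)*(1/(2*o)) = (-11 + d)/(2*o))
q(y) = -y*(43 + y)/2 (q(y) = -(y + y)*(y + 43)/4 = -2*y*(43 + y)/4 = -y*(43 + y)/2)
q(x) + w(-57, 13*5) = -1/2*(-11)*(43 - 11) + (-11 - 57)/(2*((13*5))) = -1/2*(-11)*32 + (1/2)*(-68)/65 = 176 + (1/2)*(1/65)*(-68) = 176 - 34/65 = 11406/65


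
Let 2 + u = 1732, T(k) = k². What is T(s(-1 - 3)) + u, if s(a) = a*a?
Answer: 1986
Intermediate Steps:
s(a) = a²
u = 1730 (u = -2 + 1732 = 1730)
T(s(-1 - 3)) + u = ((-1 - 3)²)² + 1730 = ((-4)²)² + 1730 = 16² + 1730 = 256 + 1730 = 1986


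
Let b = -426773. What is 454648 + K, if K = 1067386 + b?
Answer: 1095261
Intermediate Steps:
K = 640613 (K = 1067386 - 426773 = 640613)
454648 + K = 454648 + 640613 = 1095261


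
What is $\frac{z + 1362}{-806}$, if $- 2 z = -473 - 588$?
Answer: $- \frac{3785}{1612} \approx -2.348$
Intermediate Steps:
$z = \frac{1061}{2}$ ($z = - \frac{-473 - 588}{2} = \left(- \frac{1}{2}\right) \left(-1061\right) = \frac{1061}{2} \approx 530.5$)
$\frac{z + 1362}{-806} = \frac{\frac{1061}{2} + 1362}{-806} = \left(- \frac{1}{806}\right) \frac{3785}{2} = - \frac{3785}{1612}$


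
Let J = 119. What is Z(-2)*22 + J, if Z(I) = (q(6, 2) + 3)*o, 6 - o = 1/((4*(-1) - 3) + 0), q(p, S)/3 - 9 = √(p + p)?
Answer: 29213/7 + 5676*√3/7 ≈ 5577.7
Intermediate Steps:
q(p, S) = 27 + 3*√2*√p (q(p, S) = 27 + 3*√(p + p) = 27 + 3*√(2*p) = 27 + 3*(√2*√p) = 27 + 3*√2*√p)
o = 43/7 (o = 6 - 1/((4*(-1) - 3) + 0) = 6 - 1/((-4 - 3) + 0) = 6 - 1/(-7 + 0) = 6 - 1/(-7) = 6 - 1*(-⅐) = 6 + ⅐ = 43/7 ≈ 6.1429)
Z(I) = 1290/7 + 258*√3/7 (Z(I) = ((27 + 3*√2*√6) + 3)*(43/7) = ((27 + 6*√3) + 3)*(43/7) = (30 + 6*√3)*(43/7) = 1290/7 + 258*√3/7)
Z(-2)*22 + J = (1290/7 + 258*√3/7)*22 + 119 = (28380/7 + 5676*√3/7) + 119 = 29213/7 + 5676*√3/7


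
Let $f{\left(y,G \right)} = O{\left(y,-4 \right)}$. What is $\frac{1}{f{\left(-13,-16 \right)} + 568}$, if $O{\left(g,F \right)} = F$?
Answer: $\frac{1}{564} \approx 0.0017731$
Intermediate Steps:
$f{\left(y,G \right)} = -4$
$\frac{1}{f{\left(-13,-16 \right)} + 568} = \frac{1}{-4 + 568} = \frac{1}{564}$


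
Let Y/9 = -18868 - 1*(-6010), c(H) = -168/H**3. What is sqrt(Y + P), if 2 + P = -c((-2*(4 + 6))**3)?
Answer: I*sqrt(74063360000000210)/800000 ≈ 340.18*I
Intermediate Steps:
c(H) = -168/H**3
P = -128000000021/64000000000 (P = -2 - (-168)/((-2*(4 + 6))**3)**3 = -2 - (-168)/((-2*10)**3)**3 = -2 - (-168)/((-20)**3)**3 = -2 - (-168)/(-8000)**3 = -2 - (-168)*(-1)/512000000000 = -2 - 1*21/64000000000 = -2 - 21/64000000000 = -128000000021/64000000000 ≈ -2.0000)
Y = -115722 (Y = 9*(-18868 - 1*(-6010)) = 9*(-18868 + 6010) = 9*(-12858) = -115722)
sqrt(Y + P) = sqrt(-115722 - 128000000021/64000000000) = sqrt(-7406336000000021/64000000000) = I*sqrt(74063360000000210)/800000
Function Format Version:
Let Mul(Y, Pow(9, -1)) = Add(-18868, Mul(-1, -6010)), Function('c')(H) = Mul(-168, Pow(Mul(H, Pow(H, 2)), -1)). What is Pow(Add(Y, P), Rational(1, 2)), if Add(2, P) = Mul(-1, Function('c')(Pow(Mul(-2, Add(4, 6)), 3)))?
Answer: Mul(Rational(1, 800000), I, Pow(74063360000000210, Rational(1, 2))) ≈ Mul(340.18, I)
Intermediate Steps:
Function('c')(H) = Mul(-168, Pow(H, -3)) (Function('c')(H) = Mul(-168, Pow(Pow(H, 3), -1)) = Mul(-168, Pow(H, -3)))
P = Rational(-128000000021, 64000000000) (P = Add(-2, Mul(-1, Mul(-168, Pow(Pow(Mul(-2, Add(4, 6)), 3), -3)))) = Add(-2, Mul(-1, Mul(-168, Pow(Pow(Mul(-2, 10), 3), -3)))) = Add(-2, Mul(-1, Mul(-168, Pow(Pow(-20, 3), -3)))) = Add(-2, Mul(-1, Mul(-168, Pow(-8000, -3)))) = Add(-2, Mul(-1, Mul(-168, Rational(-1, 512000000000)))) = Add(-2, Mul(-1, Rational(21, 64000000000))) = Add(-2, Rational(-21, 64000000000)) = Rational(-128000000021, 64000000000) ≈ -2.0000)
Y = -115722 (Y = Mul(9, Add(-18868, Mul(-1, -6010))) = Mul(9, Add(-18868, 6010)) = Mul(9, -12858) = -115722)
Pow(Add(Y, P), Rational(1, 2)) = Pow(Add(-115722, Rational(-128000000021, 64000000000)), Rational(1, 2)) = Pow(Rational(-7406336000000021, 64000000000), Rational(1, 2)) = Mul(Rational(1, 800000), I, Pow(74063360000000210, Rational(1, 2)))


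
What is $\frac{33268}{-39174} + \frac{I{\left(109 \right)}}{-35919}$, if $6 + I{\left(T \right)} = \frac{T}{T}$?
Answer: $- \frac{199126237}{234515151} \approx -0.8491$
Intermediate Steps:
$I{\left(T \right)} = -5$ ($I{\left(T \right)} = -6 + \frac{T}{T} = -6 + 1 = -5$)
$\frac{33268}{-39174} + \frac{I{\left(109 \right)}}{-35919} = \frac{33268}{-39174} - \frac{5}{-35919} = 33268 \left(- \frac{1}{39174}\right) - - \frac{5}{35919} = - \frac{16634}{19587} + \frac{5}{35919} = - \frac{199126237}{234515151}$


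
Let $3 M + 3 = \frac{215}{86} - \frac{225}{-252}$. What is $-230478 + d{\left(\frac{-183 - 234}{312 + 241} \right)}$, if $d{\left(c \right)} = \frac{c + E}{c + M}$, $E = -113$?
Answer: $- \frac{952271658}{4135} \approx -2.303 \cdot 10^{5}$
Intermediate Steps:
$M = \frac{11}{84}$ ($M = -1 + \frac{\frac{215}{86} - \frac{225}{-252}}{3} = -1 + \frac{215 \cdot \frac{1}{86} - - \frac{25}{28}}{3} = -1 + \frac{\frac{5}{2} + \frac{25}{28}}{3} = -1 + \frac{1}{3} \cdot \frac{95}{28} = -1 + \frac{95}{84} = \frac{11}{84} \approx 0.13095$)
$d{\left(c \right)} = \frac{-113 + c}{\frac{11}{84} + c}$ ($d{\left(c \right)} = \frac{c - 113}{c + \frac{11}{84}} = \frac{-113 + c}{\frac{11}{84} + c}$)
$-230478 + d{\left(\frac{-183 - 234}{312 + 241} \right)} = -230478 + \frac{84 \left(-113 + \frac{-183 - 234}{312 + 241}\right)}{11 + 84 \frac{-183 - 234}{312 + 241}} = -230478 + \frac{84 \left(-113 - \frac{417}{553}\right)}{11 + 84 \left(- \frac{417}{553}\right)} = -230478 + 84 \frac{1}{11 - \frac{5004}{79}} \left(- \frac{62906}{553}\right) = -230478 + 84 \frac{1}{- \frac{4135}{79}} \left(- \frac{62906}{553}\right) = -230478 + 84 \left(- \frac{79}{4135}\right) \left(- \frac{62906}{553}\right) = -230478 + \frac{754872}{4135} = - \frac{952271658}{4135}$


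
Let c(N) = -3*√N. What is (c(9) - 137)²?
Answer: 21316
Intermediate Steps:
(c(9) - 137)² = (-3*√9 - 137)² = (-3*3 - 137)² = (-9 - 137)² = (-146)² = 21316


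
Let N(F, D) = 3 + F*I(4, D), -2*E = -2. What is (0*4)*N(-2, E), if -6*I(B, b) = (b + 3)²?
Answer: 0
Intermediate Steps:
I(B, b) = -(3 + b)²/6 (I(B, b) = -(b + 3)²/6 = -(3 + b)²/6)
E = 1 (E = -½*(-2) = 1)
N(F, D) = 3 - F*(3 + D)²/6 (N(F, D) = 3 + F*(-(3 + D)²/6) = 3 - F*(3 + D)²/6)
(0*4)*N(-2, E) = (0*4)*(3 - ⅙*(-2)*(3 + 1)²) = 0*(3 - ⅙*(-2)*4²) = 0*(3 - ⅙*(-2)*16) = 0*(3 + 16/3) = 0*(25/3) = 0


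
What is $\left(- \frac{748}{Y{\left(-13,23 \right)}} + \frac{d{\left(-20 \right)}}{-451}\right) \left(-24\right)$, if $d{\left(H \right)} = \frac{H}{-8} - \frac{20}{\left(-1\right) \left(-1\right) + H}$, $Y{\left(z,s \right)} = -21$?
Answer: $- \frac{51265556}{59983} \approx -854.67$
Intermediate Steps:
$d{\left(H \right)} = - \frac{20}{1 + H} - \frac{H}{8}$ ($d{\left(H \right)} = H \left(- \frac{1}{8}\right) - \frac{20}{1 + H} = - \frac{H}{8} - \frac{20}{1 + H} = - \frac{20}{1 + H} - \frac{H}{8}$)
$\left(- \frac{748}{Y{\left(-13,23 \right)}} + \frac{d{\left(-20 \right)}}{-451}\right) \left(-24\right) = \left(- \frac{748}{-21} + \frac{\frac{1}{8} \frac{1}{1 - 20} \left(-160 - -20 - \left(-20\right)^{2}\right)}{-451}\right) \left(-24\right) = \left(\left(-748\right) \left(- \frac{1}{21}\right) + \frac{-160 + 20 - 400}{8 \left(-19\right)} \left(- \frac{1}{451}\right)\right) \left(-24\right) = \left(\frac{748}{21} + \frac{1}{8} \left(- \frac{1}{19}\right) \left(-160 + 20 - 400\right) \left(- \frac{1}{451}\right)\right) \left(-24\right) = \left(\frac{748}{21} + \frac{1}{8} \left(- \frac{1}{19}\right) \left(-540\right) \left(- \frac{1}{451}\right)\right) \left(-24\right) = \left(\frac{748}{21} + \frac{135}{38} \left(- \frac{1}{451}\right)\right) \left(-24\right) = \left(\frac{748}{21} - \frac{135}{17138}\right) \left(-24\right) = \frac{12816389}{359898} \left(-24\right) = - \frac{51265556}{59983}$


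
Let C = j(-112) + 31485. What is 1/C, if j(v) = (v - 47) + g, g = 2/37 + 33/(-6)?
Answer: 74/2317721 ≈ 3.1928e-5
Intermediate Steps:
g = -403/74 (g = 2*(1/37) + 33*(-1/6) = 2/37 - 11/2 = -403/74 ≈ -5.4459)
j(v) = -3881/74 + v (j(v) = (v - 47) - 403/74 = (-47 + v) - 403/74 = -3881/74 + v)
C = 2317721/74 (C = (-3881/74 - 112) + 31485 = -12169/74 + 31485 = 2317721/74 ≈ 31321.)
1/C = 1/(2317721/74) = 74/2317721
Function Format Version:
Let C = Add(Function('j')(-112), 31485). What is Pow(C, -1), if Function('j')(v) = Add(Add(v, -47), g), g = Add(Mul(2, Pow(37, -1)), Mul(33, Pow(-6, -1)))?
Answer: Rational(74, 2317721) ≈ 3.1928e-5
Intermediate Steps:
g = Rational(-403, 74) (g = Add(Mul(2, Rational(1, 37)), Mul(33, Rational(-1, 6))) = Add(Rational(2, 37), Rational(-11, 2)) = Rational(-403, 74) ≈ -5.4459)
Function('j')(v) = Add(Rational(-3881, 74), v) (Function('j')(v) = Add(Add(v, -47), Rational(-403, 74)) = Add(Add(-47, v), Rational(-403, 74)) = Add(Rational(-3881, 74), v))
C = Rational(2317721, 74) (C = Add(Add(Rational(-3881, 74), -112), 31485) = Add(Rational(-12169, 74), 31485) = Rational(2317721, 74) ≈ 31321.)
Pow(C, -1) = Pow(Rational(2317721, 74), -1) = Rational(74, 2317721)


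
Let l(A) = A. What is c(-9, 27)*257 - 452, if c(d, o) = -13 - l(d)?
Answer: -1480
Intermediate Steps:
c(d, o) = -13 - d
c(-9, 27)*257 - 452 = (-13 - 1*(-9))*257 - 452 = (-13 + 9)*257 - 452 = -4*257 - 452 = -1028 - 452 = -1480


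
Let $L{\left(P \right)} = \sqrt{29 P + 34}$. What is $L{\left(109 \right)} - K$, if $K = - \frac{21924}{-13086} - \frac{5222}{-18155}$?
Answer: $- \frac{25909184}{13198685} + 3 \sqrt{355} \approx 54.561$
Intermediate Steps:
$K = \frac{25909184}{13198685}$ ($K = \left(-21924\right) \left(- \frac{1}{13086}\right) - - \frac{5222}{18155} = \frac{1218}{727} + \frac{5222}{18155} = \frac{25909184}{13198685} \approx 1.963$)
$L{\left(P \right)} = \sqrt{34 + 29 P}$
$L{\left(109 \right)} - K = \sqrt{34 + 29 \cdot 109} - \frac{25909184}{13198685} = \sqrt{34 + 3161} - \frac{25909184}{13198685} = \sqrt{3195} - \frac{25909184}{13198685} = 3 \sqrt{355} - \frac{25909184}{13198685} = - \frac{25909184}{13198685} + 3 \sqrt{355}$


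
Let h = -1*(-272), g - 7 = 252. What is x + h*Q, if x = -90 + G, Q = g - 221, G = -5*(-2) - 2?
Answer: 10254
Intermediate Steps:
g = 259 (g = 7 + 252 = 259)
G = 8 (G = 10 - 2 = 8)
h = 272
Q = 38 (Q = 259 - 221 = 38)
x = -82 (x = -90 + 8 = -82)
x + h*Q = -82 + 272*38 = -82 + 10336 = 10254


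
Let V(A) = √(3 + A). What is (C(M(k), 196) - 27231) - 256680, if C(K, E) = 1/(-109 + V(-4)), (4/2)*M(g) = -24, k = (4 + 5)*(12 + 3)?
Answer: -3373430611/11882 - I/11882 ≈ -2.8391e+5 - 8.4161e-5*I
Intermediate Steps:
k = 135 (k = 9*15 = 135)
M(g) = -12 (M(g) = (½)*(-24) = -12)
C(K, E) = (-109 - I)/11882 (C(K, E) = 1/(-109 + √(3 - 4)) = 1/(-109 + √(-1)) = 1/(-109 + I) = (-109 - I)/11882)
(C(M(k), 196) - 27231) - 256680 = ((-109/11882 - I/11882) - 27231) - 256680 = (-323558851/11882 - I/11882) - 256680 = -3373430611/11882 - I/11882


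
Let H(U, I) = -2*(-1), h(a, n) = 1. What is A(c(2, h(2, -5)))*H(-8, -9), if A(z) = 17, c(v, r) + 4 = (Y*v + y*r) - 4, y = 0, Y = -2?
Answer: 34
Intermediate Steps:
c(v, r) = -8 - 2*v (c(v, r) = -4 + ((-2*v + 0*r) - 4) = -4 + ((-2*v + 0) - 4) = -4 + (-2*v - 4) = -4 + (-4 - 2*v) = -8 - 2*v)
H(U, I) = 2
A(c(2, h(2, -5)))*H(-8, -9) = 17*2 = 34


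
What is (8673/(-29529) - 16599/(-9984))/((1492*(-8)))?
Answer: -44840071/390993567744 ≈ -0.00011468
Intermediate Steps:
(8673/(-29529) - 16599/(-9984))/((1492*(-8))) = (8673*(-1/29529) - 16599*(-1/9984))/(-11936) = (-2891/9843 + 5533/3328)*(-1/11936) = (44840071/32757504)*(-1/11936) = -44840071/390993567744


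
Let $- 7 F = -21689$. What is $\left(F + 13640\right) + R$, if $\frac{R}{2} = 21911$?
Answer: $\frac{423923}{7} \approx 60560.0$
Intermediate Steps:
$F = \frac{21689}{7}$ ($F = \left(- \frac{1}{7}\right) \left(-21689\right) = \frac{21689}{7} \approx 3098.4$)
$R = 43822$ ($R = 2 \cdot 21911 = 43822$)
$\left(F + 13640\right) + R = \left(\frac{21689}{7} + 13640\right) + 43822 = \frac{117169}{7} + 43822 = \frac{423923}{7}$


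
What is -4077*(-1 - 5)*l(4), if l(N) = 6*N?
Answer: 587088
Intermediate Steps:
-4077*(-1 - 5)*l(4) = -4077*(-1 - 5)*6*4 = -(-24462)*24 = -4077*(-144) = 587088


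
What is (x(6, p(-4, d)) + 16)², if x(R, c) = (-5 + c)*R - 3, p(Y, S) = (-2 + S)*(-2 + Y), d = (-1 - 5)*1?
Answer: 73441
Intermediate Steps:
d = -6 (d = -6*1 = -6)
x(R, c) = -3 + R*(-5 + c) (x(R, c) = R*(-5 + c) - 3 = -3 + R*(-5 + c))
(x(6, p(-4, d)) + 16)² = ((-3 - 5*6 + 6*(4 - 2*(-6) - 2*(-4) - 6*(-4))) + 16)² = ((-3 - 30 + 6*(4 + 12 + 8 + 24)) + 16)² = ((-3 - 30 + 6*48) + 16)² = ((-3 - 30 + 288) + 16)² = (255 + 16)² = 271² = 73441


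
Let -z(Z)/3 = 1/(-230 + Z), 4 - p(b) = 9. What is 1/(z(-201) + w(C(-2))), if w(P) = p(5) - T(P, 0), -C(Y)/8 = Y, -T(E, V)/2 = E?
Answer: 431/11640 ≈ 0.037027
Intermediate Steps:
p(b) = -5 (p(b) = 4 - 1*9 = 4 - 9 = -5)
T(E, V) = -2*E
C(Y) = -8*Y
z(Z) = -3/(-230 + Z)
w(P) = -5 + 2*P (w(P) = -5 - (-2)*P = -5 + 2*P)
1/(z(-201) + w(C(-2))) = 1/(-3/(-230 - 201) + (-5 + 2*(-8*(-2)))) = 1/(-3/(-431) + (-5 + 2*16)) = 1/(-3*(-1/431) + (-5 + 32)) = 1/(3/431 + 27) = 1/(11640/431) = 431/11640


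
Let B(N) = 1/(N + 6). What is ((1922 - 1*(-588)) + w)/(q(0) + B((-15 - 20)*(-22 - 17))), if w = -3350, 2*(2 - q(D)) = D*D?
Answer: -1151640/2743 ≈ -419.85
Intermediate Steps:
B(N) = 1/(6 + N)
q(D) = 2 - D²/2 (q(D) = 2 - D*D/2 = 2 - D²/2)
((1922 - 1*(-588)) + w)/(q(0) + B((-15 - 20)*(-22 - 17))) = ((1922 - 1*(-588)) - 3350)/((2 - ½*0²) + 1/(6 + (-15 - 20)*(-22 - 17))) = ((1922 + 588) - 3350)/((2 - ½*0) + 1/(6 - 35*(-39))) = (2510 - 3350)/((2 + 0) + 1/(6 + 1365)) = -840/(2 + 1/1371) = -840/2743/1371 = -840*1371/2743 = -1151640/2743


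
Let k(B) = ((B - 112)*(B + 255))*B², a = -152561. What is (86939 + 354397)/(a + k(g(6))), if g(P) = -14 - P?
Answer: -441336/12560561 ≈ -0.035137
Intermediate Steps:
k(B) = B²*(-112 + B)*(255 + B) (k(B) = ((-112 + B)*(255 + B))*B² = B²*(-112 + B)*(255 + B))
(86939 + 354397)/(a + k(g(6))) = (86939 + 354397)/(-152561 + (-14 - 1*6)²*(-28560 + (-14 - 1*6)² + 143*(-14 - 1*6))) = 441336/(-152561 + (-14 - 6)²*(-28560 + (-14 - 6)² + 143*(-14 - 6))) = 441336/(-152561 + (-20)²*(-28560 + (-20)² + 143*(-20))) = 441336/(-152561 + 400*(-28560 + 400 - 2860)) = 441336/(-152561 + 400*(-31020)) = 441336/(-152561 - 12408000) = 441336/(-12560561) = 441336*(-1/12560561) = -441336/12560561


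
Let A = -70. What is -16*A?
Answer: 1120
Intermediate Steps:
-16*A = -16*(-70) = 1120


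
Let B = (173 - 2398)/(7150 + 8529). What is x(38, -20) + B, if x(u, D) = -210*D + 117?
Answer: 67684018/15679 ≈ 4316.9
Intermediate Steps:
B = -2225/15679 ≈ -0.14191
x(u, D) = 117 - 210*D
x(38, -20) + B = (117 - 210*(-20)) - 2225/15679 = (117 + 4200) - 2225/15679 = 4317 - 2225/15679 = 67684018/15679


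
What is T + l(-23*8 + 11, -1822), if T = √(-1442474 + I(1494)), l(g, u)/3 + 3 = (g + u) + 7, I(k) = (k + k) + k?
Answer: -5973 + 2*I*√359498 ≈ -5973.0 + 1199.2*I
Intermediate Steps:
I(k) = 3*k (I(k) = 2*k + k = 3*k)
l(g, u) = 12 + 3*g + 3*u (l(g, u) = -9 + 3*((g + u) + 7) = -9 + 3*(7 + g + u) = -9 + (21 + 3*g + 3*u) = 12 + 3*g + 3*u)
T = 2*I*√359498 (T = √(-1442474 + 3*1494) = √(-1442474 + 4482) = √(-1437992) = 2*I*√359498 ≈ 1199.2*I)
T + l(-23*8 + 11, -1822) = 2*I*√359498 + (12 + 3*(-23*8 + 11) + 3*(-1822)) = 2*I*√359498 + (12 + 3*(-184 + 11) - 5466) = 2*I*√359498 + (12 + 3*(-173) - 5466) = 2*I*√359498 + (12 - 519 - 5466) = 2*I*√359498 - 5973 = -5973 + 2*I*√359498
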